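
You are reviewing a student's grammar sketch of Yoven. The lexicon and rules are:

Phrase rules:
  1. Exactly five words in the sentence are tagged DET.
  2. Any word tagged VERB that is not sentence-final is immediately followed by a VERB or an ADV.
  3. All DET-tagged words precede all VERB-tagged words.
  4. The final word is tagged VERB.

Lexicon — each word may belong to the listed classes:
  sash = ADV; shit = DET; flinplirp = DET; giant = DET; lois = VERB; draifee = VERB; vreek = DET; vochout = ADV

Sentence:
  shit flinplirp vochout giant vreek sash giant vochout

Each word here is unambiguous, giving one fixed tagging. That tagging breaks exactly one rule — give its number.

Fixed tagging: DET DET ADV DET DET ADV DET ADV.
Applying the rules: R1 ok, R2 ok, R3 ok, R4 fails.
Only rule 4 fails.

4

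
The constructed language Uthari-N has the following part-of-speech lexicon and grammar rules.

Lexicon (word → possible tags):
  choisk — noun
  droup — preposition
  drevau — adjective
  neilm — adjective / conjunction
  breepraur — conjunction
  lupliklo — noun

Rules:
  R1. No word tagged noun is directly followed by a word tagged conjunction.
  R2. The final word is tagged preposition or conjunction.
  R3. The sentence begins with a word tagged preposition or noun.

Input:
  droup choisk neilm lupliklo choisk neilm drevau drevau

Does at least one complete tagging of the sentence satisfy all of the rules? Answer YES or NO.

Candidates per position — 1:droup {preposition}; 2:choisk {noun}; 3:neilm {adjective,conjunction}; 4:lupliklo {noun}; 5:choisk {noun}; 6:neilm {adjective,conjunction}; 7:drevau {adjective}; 8:drevau {adjective}.
Rule 2 cannot be satisfied by any choice of tags from the lexicon.
So there is no consistent tagging.

NO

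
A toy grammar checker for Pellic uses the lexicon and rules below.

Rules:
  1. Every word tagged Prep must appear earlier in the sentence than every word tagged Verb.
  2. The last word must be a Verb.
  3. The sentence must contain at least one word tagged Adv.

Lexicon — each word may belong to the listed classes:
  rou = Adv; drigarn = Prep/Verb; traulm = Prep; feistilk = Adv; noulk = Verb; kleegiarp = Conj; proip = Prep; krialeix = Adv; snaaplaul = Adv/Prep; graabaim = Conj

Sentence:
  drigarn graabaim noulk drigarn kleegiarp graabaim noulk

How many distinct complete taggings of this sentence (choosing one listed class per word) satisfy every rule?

0

Candidates per position — 1:drigarn {Prep,Verb}; 2:graabaim {Conj}; 3:noulk {Verb}; 4:drigarn {Prep,Verb}; 5:kleegiarp {Conj}; 6:graabaim {Conj}; 7:noulk {Verb}.
There are 4 candidate sequences in total.
Rule 3 cannot be satisfied by any choice of tags from the lexicon.
So there is no consistent tagging.
Count = 0.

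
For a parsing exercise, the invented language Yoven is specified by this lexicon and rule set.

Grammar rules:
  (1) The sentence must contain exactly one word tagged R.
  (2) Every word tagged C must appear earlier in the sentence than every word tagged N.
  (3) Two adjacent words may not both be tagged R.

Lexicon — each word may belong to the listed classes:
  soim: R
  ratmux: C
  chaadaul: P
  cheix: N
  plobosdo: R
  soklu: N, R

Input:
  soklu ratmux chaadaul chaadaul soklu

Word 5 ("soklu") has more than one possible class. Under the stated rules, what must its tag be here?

Candidates per position — 1:soklu {N,R}; 2:ratmux {C}; 3:chaadaul {P}; 4:chaadaul {P}; 5:soklu {N,R}.
Position 1: tagging it N would leave rule 2 unsatisfiable, so it must be R.
Position 5: tagging it R would leave rule 1 unsatisfiable, so it must be N.
So the tagging must be: R C P P N.
Checking: rule 1 ✓; rule 2 ✓; rule 3 ✓.

N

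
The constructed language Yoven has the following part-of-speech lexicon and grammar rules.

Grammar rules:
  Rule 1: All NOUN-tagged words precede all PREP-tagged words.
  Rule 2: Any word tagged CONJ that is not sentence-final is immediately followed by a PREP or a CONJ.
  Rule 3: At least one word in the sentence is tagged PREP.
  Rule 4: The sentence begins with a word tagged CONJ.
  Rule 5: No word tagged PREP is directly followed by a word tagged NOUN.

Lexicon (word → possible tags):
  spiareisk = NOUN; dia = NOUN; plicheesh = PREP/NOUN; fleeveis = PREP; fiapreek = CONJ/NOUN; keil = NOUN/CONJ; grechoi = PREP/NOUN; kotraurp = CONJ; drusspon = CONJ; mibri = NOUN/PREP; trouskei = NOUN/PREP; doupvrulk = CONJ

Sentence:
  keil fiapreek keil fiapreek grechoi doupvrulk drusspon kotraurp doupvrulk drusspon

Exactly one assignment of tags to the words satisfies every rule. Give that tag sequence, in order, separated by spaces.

CONJ CONJ CONJ CONJ PREP CONJ CONJ CONJ CONJ CONJ

Candidates per position — 1:keil {NOUN,CONJ}; 2:fiapreek {CONJ,NOUN}; 3:keil {NOUN,CONJ}; 4:fiapreek {CONJ,NOUN}; 5:grechoi {PREP,NOUN}; 6:doupvrulk {CONJ}; 7:drusspon {CONJ}; 8:kotraurp {CONJ}; 9:doupvrulk {CONJ}; 10:drusspon {CONJ}.
Position 1: tagging it NOUN would leave rule 4 unsatisfiable, so it must be CONJ.
Position 2: tagging it NOUN would leave rule 2 unsatisfiable, so it must be CONJ.
Position 3: tagging it NOUN would leave rule 2 unsatisfiable, so it must be CONJ.
Position 4: tagging it NOUN would leave rule 2 unsatisfiable, so it must be CONJ.
Position 5: tagging it NOUN would leave rule 2 unsatisfiable, so it must be PREP.
The only consistent sequence is: CONJ CONJ CONJ CONJ PREP CONJ CONJ CONJ CONJ CONJ.
Checking: rule 1 holds; rule 2 holds; rule 3 holds; rule 4 holds; rule 5 holds.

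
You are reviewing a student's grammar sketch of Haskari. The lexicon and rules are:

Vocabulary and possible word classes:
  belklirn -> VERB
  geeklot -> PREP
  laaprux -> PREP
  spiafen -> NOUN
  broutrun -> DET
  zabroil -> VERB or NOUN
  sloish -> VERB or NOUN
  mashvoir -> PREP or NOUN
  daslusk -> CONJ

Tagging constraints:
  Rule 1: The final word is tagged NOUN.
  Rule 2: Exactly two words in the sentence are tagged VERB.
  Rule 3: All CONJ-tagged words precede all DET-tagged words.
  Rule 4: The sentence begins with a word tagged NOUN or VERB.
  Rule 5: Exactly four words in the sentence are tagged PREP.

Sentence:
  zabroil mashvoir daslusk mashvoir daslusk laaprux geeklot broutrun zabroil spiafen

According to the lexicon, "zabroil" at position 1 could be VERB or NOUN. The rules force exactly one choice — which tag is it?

VERB

Candidates per position — 1:zabroil {VERB,NOUN}; 2:mashvoir {PREP,NOUN}; 3:daslusk {CONJ}; 4:mashvoir {PREP,NOUN}; 5:daslusk {CONJ}; 6:laaprux {PREP}; 7:geeklot {PREP}; 8:broutrun {DET}; 9:zabroil {VERB,NOUN}; 10:spiafen {NOUN}.
If word 1 were NOUN, no tagging could satisfy rule 2; so word 1 is VERB.
If word 2 were NOUN, no tagging could satisfy rule 5; so word 2 is PREP.
If word 4 were NOUN, no tagging could satisfy rule 5; so word 4 is PREP.
If word 9 were NOUN, no tagging could satisfy rule 2; so word 9 is VERB.
That leaves exactly one tagging: VERB PREP CONJ PREP CONJ PREP PREP DET VERB NOUN.
Verifying each rule — rule 1 holds; rule 2 holds; rule 3 holds; rule 4 holds; rule 5 holds.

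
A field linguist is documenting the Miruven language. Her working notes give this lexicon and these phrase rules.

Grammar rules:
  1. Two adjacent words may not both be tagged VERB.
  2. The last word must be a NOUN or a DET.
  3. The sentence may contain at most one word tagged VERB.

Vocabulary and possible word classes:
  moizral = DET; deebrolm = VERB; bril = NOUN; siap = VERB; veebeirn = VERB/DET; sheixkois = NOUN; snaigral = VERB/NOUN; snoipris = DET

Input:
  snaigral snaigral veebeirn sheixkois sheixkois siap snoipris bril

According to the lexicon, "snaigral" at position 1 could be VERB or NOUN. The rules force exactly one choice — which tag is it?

NOUN

Candidates per position — 1:snaigral {VERB,NOUN}; 2:snaigral {VERB,NOUN}; 3:veebeirn {VERB,DET}; 4:sheixkois {NOUN}; 5:sheixkois {NOUN}; 6:siap {VERB}; 7:snoipris {DET}; 8:bril {NOUN}.
Word 1 cannot be VERB — rule 3 would then fail for every completion. It is NOUN.
Word 2 cannot be VERB — rule 3 would then fail for every completion. It is NOUN.
Word 3 cannot be VERB — rule 3 would then fail for every completion. It is DET.
So the tagging must be: NOUN NOUN DET NOUN NOUN VERB DET NOUN.
Checking: rule 1 holds; rule 2 holds; rule 3 holds.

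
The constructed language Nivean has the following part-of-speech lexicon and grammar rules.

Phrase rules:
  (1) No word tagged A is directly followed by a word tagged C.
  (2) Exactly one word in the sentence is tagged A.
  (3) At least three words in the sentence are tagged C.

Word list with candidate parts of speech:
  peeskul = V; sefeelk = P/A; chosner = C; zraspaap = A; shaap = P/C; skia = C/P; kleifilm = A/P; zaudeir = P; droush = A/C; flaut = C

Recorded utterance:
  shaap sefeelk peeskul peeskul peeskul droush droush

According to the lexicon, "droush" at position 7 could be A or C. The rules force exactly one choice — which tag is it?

Candidates per position — 1:shaap {P,C}; 2:sefeelk {P,A}; 3:peeskul {V}; 4:peeskul {V}; 5:peeskul {V}; 6:droush {A,C}; 7:droush {A,C}.
Word 1 cannot be P — rule 3 would then fail for every completion. It is C.
Word 6 cannot be A — rule 3 would then fail for every completion. It is C.
Word 7 cannot be A — rule 3 would then fail for every completion. It is C.
Word 2 cannot be P — rule 2 would then fail for every completion. It is A.
The unique satisfying tagging is: C A V V V C C.
Verifying each rule — rule 1 ✓; rule 2 ✓; rule 3 ✓.

C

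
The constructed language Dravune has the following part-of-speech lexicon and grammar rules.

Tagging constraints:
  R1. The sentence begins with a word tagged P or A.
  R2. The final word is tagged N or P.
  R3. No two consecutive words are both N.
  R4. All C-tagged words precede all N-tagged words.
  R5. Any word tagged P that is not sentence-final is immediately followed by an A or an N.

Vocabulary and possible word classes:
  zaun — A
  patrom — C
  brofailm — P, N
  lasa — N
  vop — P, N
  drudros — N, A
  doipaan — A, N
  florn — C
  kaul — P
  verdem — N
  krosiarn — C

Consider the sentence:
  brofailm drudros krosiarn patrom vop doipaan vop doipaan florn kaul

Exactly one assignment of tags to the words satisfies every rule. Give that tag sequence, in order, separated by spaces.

Candidates per position — 1:brofailm {P,N}; 2:drudros {N,A}; 3:krosiarn {C}; 4:patrom {C}; 5:vop {P,N}; 6:doipaan {A,N}; 7:vop {P,N}; 8:doipaan {A,N}; 9:florn {C}; 10:kaul {P}.
At position 1, choosing N makes rule 1 impossible to satisfy; hence P.
At position 2, choosing N makes rule 4 impossible to satisfy; hence A.
At position 5, choosing N makes rule 4 impossible to satisfy; hence P.
At position 6, choosing N makes rule 4 impossible to satisfy; hence A.
At position 7, choosing N makes rule 4 impossible to satisfy; hence P.
At position 8, choosing N makes rule 4 impossible to satisfy; hence A.
That leaves exactly one tagging: P A C C P A P A C P.
Verifying each rule — rule 1 ok; rule 2 ok; rule 3 ok; rule 4 ok; rule 5 ok.

P A C C P A P A C P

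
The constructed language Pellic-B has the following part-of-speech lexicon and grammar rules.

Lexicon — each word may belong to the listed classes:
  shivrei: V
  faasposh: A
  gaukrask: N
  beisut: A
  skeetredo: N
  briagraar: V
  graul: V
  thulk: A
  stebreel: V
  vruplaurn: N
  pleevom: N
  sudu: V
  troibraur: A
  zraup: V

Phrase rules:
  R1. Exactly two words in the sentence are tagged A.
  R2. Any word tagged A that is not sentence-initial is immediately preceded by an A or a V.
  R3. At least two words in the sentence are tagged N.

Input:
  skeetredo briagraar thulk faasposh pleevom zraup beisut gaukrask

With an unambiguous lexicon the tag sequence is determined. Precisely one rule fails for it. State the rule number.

1

Fixed tagging: N V A A N V A N.
Checking each rule: R1 fails, R2 ok, R3 ok.
Only rule 1 fails.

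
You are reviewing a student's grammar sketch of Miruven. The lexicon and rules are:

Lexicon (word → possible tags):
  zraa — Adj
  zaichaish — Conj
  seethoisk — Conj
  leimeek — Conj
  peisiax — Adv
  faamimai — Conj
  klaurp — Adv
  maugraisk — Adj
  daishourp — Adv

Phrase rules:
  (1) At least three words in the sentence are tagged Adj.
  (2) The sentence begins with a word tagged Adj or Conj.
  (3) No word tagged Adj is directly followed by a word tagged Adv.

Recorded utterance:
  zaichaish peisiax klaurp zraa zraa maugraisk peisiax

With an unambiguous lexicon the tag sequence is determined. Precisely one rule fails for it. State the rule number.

3

Fixed tagging: Conj Adv Adv Adj Adj Adj Adv.
Rule check: R1 pass, R2 pass, R3 fail.
Only rule 3 fails.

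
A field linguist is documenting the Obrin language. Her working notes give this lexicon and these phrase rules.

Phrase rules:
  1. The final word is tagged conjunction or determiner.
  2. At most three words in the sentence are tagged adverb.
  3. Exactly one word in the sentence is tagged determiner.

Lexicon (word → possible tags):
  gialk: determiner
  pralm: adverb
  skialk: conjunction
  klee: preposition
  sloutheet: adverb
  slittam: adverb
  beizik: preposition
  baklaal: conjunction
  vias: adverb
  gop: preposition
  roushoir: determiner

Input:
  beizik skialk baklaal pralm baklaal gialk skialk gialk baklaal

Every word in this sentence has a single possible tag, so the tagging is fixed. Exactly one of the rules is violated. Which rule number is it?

Fixed tagging: preposition conjunction conjunction adverb conjunction determiner conjunction determiner conjunction.
Rule check: R1 ok, R2 ok, R3 fails.
Only rule 3 fails.

3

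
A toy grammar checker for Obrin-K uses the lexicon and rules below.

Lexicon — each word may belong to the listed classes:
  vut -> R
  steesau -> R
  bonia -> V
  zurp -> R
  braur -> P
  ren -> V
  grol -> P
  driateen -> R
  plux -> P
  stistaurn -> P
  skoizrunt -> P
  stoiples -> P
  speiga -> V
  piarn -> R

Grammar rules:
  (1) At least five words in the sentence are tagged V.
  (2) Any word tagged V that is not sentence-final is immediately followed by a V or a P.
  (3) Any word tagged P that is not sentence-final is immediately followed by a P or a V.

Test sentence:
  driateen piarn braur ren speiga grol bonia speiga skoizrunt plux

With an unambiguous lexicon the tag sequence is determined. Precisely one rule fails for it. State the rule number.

1

Fixed tagging: R R P V V P V V P P.
Rule check: R1 ✗, R2 ✓, R3 ✓.
Only rule 1 fails.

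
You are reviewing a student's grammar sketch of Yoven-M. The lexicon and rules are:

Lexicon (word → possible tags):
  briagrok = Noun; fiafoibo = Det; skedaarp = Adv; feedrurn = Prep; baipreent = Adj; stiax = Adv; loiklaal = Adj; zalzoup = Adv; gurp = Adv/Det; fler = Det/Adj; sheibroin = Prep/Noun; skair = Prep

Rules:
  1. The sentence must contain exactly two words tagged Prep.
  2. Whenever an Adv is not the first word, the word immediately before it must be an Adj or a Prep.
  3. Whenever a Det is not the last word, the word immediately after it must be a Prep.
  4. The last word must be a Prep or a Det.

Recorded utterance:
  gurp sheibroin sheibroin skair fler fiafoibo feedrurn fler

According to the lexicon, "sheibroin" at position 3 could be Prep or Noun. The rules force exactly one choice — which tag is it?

Candidates per position — 1:gurp {Adv,Det}; 2:sheibroin {Prep,Noun}; 3:sheibroin {Prep,Noun}; 4:skair {Prep}; 5:fler {Det,Adj}; 6:fiafoibo {Det}; 7:feedrurn {Prep}; 8:fler {Det,Adj}.
Position 2: tagging it Prep would leave rule 1 unsatisfiable, so it must be Noun.
Position 3: tagging it Prep would leave rule 1 unsatisfiable, so it must be Noun.
Position 5: tagging it Det would leave rule 3 unsatisfiable, so it must be Adj.
Position 8: tagging it Adj would leave rule 4 unsatisfiable, so it must be Det.
Position 1: tagging it Det would leave rule 3 unsatisfiable, so it must be Adv.
That leaves exactly one tagging: Adv Noun Noun Prep Adj Det Prep Det.
Verifying each rule — rule 1 ok; rule 2 ok; rule 3 ok; rule 4 ok.

Noun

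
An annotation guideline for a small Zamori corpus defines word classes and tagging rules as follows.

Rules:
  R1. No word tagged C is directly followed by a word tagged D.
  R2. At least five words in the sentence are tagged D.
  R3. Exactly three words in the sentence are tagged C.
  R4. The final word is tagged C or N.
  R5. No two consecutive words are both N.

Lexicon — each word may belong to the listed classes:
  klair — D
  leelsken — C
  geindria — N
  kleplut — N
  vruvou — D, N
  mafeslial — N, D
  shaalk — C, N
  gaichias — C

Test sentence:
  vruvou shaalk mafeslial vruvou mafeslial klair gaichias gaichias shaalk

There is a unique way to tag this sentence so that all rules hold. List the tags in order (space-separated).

Candidates per position — 1:vruvou {D,N}; 2:shaalk {C,N}; 3:mafeslial {N,D}; 4:vruvou {D,N}; 5:mafeslial {N,D}; 6:klair {D}; 7:gaichias {C}; 8:gaichias {C}; 9:shaalk {C,N}.
If word 1 were N, no tagging could satisfy rule 2; so word 1 is D.
If word 3 were N, no tagging could satisfy rule 2; so word 3 is D.
If word 4 were N, no tagging could satisfy rule 2; so word 4 is D.
If word 5 were N, no tagging could satisfy rule 2; so word 5 is D.
If word 2 were C, no tagging could satisfy rule 1; so word 2 is N.
If word 9 were N, no tagging could satisfy rule 3; so word 9 is C.
The only consistent sequence is: D N D D D D C C C.
Rule-by-rule: rule 1 satisfied; rule 2 satisfied; rule 3 satisfied; rule 4 satisfied; rule 5 satisfied.

D N D D D D C C C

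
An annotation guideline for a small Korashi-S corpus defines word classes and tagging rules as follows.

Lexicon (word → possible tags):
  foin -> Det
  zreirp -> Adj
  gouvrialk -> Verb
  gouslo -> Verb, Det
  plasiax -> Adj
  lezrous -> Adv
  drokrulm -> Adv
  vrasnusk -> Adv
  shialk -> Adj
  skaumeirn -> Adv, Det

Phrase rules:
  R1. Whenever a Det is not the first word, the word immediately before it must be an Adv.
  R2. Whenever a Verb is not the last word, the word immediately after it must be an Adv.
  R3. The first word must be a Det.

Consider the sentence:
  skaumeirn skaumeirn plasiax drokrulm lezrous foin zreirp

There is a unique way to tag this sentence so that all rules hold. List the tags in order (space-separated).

Det Adv Adj Adv Adv Det Adj

Candidates per position — 1:skaumeirn {Adv,Det}; 2:skaumeirn {Adv,Det}; 3:plasiax {Adj}; 4:drokrulm {Adv}; 5:lezrous {Adv}; 6:foin {Det}; 7:zreirp {Adj}.
Word 1 cannot be Adv — rule 3 would then fail for every completion. It is Det.
Word 2 cannot be Det — rule 1 would then fail for every completion. It is Adv.
So the tagging must be: Det Adv Adj Adv Adv Det Adj.
Verifying each rule — rule 1 ✓; rule 2 ✓; rule 3 ✓.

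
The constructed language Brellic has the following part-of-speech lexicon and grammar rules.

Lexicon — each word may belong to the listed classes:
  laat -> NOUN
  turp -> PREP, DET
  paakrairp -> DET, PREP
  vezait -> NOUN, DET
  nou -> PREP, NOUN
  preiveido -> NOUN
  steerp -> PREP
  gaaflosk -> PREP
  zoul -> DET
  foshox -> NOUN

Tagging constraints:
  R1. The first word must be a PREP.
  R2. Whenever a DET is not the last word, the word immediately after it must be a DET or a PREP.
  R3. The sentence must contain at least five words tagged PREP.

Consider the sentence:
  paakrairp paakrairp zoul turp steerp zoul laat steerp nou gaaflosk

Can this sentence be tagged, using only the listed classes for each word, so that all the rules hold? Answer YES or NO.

NO

Candidates per position — 1:paakrairp {DET,PREP}; 2:paakrairp {DET,PREP}; 3:zoul {DET}; 4:turp {PREP,DET}; 5:steerp {PREP}; 6:zoul {DET}; 7:laat {NOUN}; 8:steerp {PREP}; 9:nou {PREP,NOUN}; 10:gaaflosk {PREP}.
Rule 2 cannot be satisfied by any choice of tags from the lexicon.
So there is no consistent tagging.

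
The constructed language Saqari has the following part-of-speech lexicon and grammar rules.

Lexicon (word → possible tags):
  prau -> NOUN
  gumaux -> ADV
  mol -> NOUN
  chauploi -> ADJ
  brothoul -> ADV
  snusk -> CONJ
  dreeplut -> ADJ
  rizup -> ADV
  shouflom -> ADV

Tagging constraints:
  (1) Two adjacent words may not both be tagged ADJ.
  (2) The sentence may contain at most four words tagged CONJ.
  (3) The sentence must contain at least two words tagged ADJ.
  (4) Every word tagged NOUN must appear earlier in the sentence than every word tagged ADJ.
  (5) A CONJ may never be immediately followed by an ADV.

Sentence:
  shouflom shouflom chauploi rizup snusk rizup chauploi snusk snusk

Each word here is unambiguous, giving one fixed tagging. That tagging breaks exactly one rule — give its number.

Fixed tagging: ADV ADV ADJ ADV CONJ ADV ADJ CONJ CONJ.
Applying the rules: R1 holds, R2 holds, R3 holds, R4 holds, R5 violated.
Only rule 5 fails.

5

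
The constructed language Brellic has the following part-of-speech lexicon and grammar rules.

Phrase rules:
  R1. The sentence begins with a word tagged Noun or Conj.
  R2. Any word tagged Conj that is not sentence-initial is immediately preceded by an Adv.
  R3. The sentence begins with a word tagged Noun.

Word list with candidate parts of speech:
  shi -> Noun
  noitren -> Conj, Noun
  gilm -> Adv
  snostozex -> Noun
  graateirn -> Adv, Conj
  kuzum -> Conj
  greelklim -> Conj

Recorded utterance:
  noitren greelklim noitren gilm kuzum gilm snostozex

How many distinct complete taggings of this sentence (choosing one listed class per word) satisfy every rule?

0

Candidates per position — 1:noitren {Conj,Noun}; 2:greelklim {Conj}; 3:noitren {Conj,Noun}; 4:gilm {Adv}; 5:kuzum {Conj}; 6:gilm {Adv}; 7:snostozex {Noun}.
There are 4 candidate sequences in total.
Rule 2 cannot be satisfied by any choice of tags from the lexicon.
So there is no consistent tagging.
Count = 0.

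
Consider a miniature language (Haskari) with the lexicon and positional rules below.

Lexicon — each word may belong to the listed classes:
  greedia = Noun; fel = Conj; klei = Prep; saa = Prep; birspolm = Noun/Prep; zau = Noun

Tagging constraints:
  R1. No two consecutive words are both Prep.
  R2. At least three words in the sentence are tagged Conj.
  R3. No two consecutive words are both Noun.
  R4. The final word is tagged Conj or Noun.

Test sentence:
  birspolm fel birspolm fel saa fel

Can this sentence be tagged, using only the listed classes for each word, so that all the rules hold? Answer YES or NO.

YES

Candidates per position — 1:birspolm {Noun,Prep}; 2:fel {Conj}; 3:birspolm {Noun,Prep}; 4:fel {Conj}; 5:saa {Prep}; 6:fel {Conj}.
One satisfying assignment: Noun Conj Prep Conj Prep Conj.
Check: rule 1 satisfied; rule 2 satisfied; rule 3 satisfied; rule 4 satisfied.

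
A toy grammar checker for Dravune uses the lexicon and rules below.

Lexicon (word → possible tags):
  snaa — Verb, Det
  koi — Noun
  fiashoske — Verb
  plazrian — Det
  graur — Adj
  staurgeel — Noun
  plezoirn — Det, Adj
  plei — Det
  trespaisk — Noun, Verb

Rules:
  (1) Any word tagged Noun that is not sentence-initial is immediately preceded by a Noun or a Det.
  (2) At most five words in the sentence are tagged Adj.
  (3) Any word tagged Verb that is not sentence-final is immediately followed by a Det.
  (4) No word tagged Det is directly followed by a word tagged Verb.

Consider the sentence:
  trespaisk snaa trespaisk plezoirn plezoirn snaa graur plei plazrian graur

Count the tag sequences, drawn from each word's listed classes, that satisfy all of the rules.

Candidates per position — 1:trespaisk {Noun,Verb}; 2:snaa {Verb,Det}; 3:trespaisk {Noun,Verb}; 4:plezoirn {Det,Adj}; 5:plezoirn {Det,Adj}; 6:snaa {Verb,Det}; 7:graur {Adj}; 8:plei {Det}; 9:plazrian {Det}; 10:graur {Adj}.
There are 64 candidate sequences in total.
Checking each against the rules leaves 8 sequences.
Count = 8.

8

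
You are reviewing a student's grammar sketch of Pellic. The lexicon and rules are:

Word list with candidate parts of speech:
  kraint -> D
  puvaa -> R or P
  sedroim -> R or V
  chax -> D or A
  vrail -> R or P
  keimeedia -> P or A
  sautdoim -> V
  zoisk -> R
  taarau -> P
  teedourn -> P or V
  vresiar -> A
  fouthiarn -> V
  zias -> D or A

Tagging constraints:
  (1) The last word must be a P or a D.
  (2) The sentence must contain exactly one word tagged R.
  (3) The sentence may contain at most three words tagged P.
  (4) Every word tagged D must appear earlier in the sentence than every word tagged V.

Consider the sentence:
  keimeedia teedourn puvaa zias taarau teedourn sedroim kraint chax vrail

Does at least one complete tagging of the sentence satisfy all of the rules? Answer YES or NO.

Candidates per position — 1:keimeedia {P,A}; 2:teedourn {P,V}; 3:puvaa {R,P}; 4:zias {D,A}; 5:taarau {P}; 6:teedourn {P,V}; 7:sedroim {R,V}; 8:kraint {D}; 9:chax {D,A}; 10:vrail {R,P}.
Every candidate sequence violates at least one rule; no consistent tagging exists.

NO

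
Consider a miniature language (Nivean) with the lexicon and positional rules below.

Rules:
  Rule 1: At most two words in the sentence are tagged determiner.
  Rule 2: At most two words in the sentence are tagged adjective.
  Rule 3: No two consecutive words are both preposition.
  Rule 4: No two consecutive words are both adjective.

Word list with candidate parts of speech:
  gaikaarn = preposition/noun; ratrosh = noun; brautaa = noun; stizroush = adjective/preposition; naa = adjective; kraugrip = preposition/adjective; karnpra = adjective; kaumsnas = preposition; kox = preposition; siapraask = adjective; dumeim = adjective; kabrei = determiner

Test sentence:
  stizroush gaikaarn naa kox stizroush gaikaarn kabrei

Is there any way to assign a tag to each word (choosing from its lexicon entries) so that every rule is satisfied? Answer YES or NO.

Candidates per position — 1:stizroush {adjective,preposition}; 2:gaikaarn {preposition,noun}; 3:naa {adjective}; 4:kox {preposition}; 5:stizroush {adjective,preposition}; 6:gaikaarn {preposition,noun}; 7:kabrei {determiner}.
One satisfying assignment: preposition noun adjective preposition adjective noun determiner.
Verifying each rule — rule 1 holds; rule 2 holds; rule 3 holds; rule 4 holds.

YES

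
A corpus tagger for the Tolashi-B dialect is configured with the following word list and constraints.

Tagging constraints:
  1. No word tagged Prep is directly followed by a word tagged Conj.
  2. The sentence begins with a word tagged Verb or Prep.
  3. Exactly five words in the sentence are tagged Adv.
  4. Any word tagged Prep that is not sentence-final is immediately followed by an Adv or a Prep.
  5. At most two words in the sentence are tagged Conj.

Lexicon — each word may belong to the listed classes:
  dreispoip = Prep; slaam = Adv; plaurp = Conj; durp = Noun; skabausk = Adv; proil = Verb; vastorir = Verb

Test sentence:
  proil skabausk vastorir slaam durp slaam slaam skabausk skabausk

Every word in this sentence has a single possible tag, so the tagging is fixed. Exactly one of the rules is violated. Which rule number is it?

Fixed tagging: Verb Adv Verb Adv Noun Adv Adv Adv Adv.
Checking each rule: R1 ok, R2 ok, R3 fails, R4 ok, R5 ok.
Only rule 3 fails.

3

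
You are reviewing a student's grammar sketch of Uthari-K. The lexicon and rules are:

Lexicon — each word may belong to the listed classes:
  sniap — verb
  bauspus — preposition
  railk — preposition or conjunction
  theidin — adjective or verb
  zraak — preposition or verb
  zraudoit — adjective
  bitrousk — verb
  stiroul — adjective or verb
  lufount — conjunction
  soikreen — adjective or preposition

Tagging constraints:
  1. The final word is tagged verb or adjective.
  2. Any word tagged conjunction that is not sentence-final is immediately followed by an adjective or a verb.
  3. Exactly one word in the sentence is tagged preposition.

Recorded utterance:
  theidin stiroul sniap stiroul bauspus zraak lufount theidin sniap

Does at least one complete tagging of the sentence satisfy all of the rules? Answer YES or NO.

Candidates per position — 1:theidin {adjective,verb}; 2:stiroul {adjective,verb}; 3:sniap {verb}; 4:stiroul {adjective,verb}; 5:bauspus {preposition}; 6:zraak {preposition,verb}; 7:lufount {conjunction}; 8:theidin {adjective,verb}; 9:sniap {verb}.
One satisfying assignment: verb verb verb adjective preposition verb conjunction adjective verb.
Check: rule 1 ✓; rule 2 ✓; rule 3 ✓.

YES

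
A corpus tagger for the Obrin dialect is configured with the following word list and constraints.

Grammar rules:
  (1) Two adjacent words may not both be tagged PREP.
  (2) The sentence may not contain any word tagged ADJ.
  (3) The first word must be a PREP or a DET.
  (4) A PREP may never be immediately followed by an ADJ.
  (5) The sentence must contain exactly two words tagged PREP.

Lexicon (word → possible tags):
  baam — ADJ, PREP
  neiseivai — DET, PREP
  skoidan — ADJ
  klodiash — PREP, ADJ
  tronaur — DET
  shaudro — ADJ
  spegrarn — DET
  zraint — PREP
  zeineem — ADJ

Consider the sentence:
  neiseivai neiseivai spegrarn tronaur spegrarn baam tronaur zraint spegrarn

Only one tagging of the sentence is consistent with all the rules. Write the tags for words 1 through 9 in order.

DET DET DET DET DET PREP DET PREP DET

Candidates per position — 1:neiseivai {DET,PREP}; 2:neiseivai {DET,PREP}; 3:spegrarn {DET}; 4:tronaur {DET}; 5:spegrarn {DET}; 6:baam {ADJ,PREP}; 7:tronaur {DET}; 8:zraint {PREP}; 9:spegrarn {DET}.
At position 6, choosing ADJ makes rule 2 impossible to satisfy; hence PREP.
At position 1, choosing PREP makes rule 5 impossible to satisfy; hence DET.
At position 2, choosing PREP makes rule 5 impossible to satisfy; hence DET.
The unique satisfying tagging is: DET DET DET DET DET PREP DET PREP DET.
Rule-by-rule: rule 1 holds; rule 2 holds; rule 3 holds; rule 4 holds; rule 5 holds.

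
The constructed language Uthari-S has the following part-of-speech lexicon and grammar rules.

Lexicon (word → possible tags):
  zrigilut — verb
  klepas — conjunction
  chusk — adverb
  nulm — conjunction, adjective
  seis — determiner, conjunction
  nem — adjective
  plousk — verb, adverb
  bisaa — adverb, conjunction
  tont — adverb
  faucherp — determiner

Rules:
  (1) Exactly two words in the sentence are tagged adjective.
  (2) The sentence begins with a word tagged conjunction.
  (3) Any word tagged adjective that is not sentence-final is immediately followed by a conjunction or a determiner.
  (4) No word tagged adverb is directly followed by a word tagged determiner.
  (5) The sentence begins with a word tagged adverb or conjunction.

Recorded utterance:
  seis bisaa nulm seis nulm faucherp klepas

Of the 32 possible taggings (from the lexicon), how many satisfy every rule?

Candidates per position — 1:seis {determiner,conjunction}; 2:bisaa {adverb,conjunction}; 3:nulm {conjunction,adjective}; 4:seis {determiner,conjunction}; 5:nulm {conjunction,adjective}; 6:faucherp {determiner}; 7:klepas {conjunction}.
There are 32 candidate sequences in total.
The sequences that satisfy every rule: conjunction adverb adjective determiner adjective determiner conjunction; conjunction adverb adjective conjunction adjective determiner conjunction; conjunction conjunction adjective determiner adjective determiner conjunction; conjunction conjunction adjective conjunction adjective determiner conjunction.
Count = 4.

4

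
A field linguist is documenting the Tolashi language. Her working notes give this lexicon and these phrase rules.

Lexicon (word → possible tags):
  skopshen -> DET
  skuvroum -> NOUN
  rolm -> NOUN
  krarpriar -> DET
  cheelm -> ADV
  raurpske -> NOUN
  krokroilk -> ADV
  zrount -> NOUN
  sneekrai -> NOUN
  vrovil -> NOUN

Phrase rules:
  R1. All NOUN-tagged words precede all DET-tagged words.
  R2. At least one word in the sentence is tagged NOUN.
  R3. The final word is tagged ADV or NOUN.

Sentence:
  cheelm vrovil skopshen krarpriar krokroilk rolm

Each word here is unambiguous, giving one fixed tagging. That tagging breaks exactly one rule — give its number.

1

Fixed tagging: ADV NOUN DET DET ADV NOUN.
Applying the rules: R1 fails, R2 ok, R3 ok.
Only rule 1 fails.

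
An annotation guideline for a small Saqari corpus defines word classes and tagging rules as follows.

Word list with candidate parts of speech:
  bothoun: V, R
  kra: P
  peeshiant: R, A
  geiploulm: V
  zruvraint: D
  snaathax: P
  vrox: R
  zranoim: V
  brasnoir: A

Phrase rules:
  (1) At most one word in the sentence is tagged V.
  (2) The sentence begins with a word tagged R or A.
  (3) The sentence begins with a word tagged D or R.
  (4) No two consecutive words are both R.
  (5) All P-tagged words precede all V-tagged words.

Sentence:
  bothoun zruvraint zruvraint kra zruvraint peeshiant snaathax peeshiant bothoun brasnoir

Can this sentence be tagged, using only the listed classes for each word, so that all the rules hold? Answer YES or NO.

Candidates per position — 1:bothoun {V,R}; 2:zruvraint {D}; 3:zruvraint {D}; 4:kra {P}; 5:zruvraint {D}; 6:peeshiant {R,A}; 7:snaathax {P}; 8:peeshiant {R,A}; 9:bothoun {V,R}; 10:brasnoir {A}.
One satisfying assignment: R D D P D R P A V A.
Checking: rule 1 ok; rule 2 ok; rule 3 ok; rule 4 ok; rule 5 ok.

YES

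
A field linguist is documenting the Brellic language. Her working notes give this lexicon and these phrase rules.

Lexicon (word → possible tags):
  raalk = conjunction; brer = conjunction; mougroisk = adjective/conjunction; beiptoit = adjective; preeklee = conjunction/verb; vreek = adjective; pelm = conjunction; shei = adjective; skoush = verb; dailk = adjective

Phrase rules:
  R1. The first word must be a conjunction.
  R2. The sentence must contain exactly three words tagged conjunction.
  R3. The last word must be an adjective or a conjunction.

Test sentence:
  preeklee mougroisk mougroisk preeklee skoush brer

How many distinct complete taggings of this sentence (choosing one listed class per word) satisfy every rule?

3

Candidates per position — 1:preeklee {conjunction,verb}; 2:mougroisk {adjective,conjunction}; 3:mougroisk {adjective,conjunction}; 4:preeklee {conjunction,verb}; 5:skoush {verb}; 6:brer {conjunction}.
There are 16 candidate sequences in total.
The sequences that satisfy every rule: conjunction adjective adjective conjunction verb conjunction; conjunction adjective conjunction verb verb conjunction; conjunction conjunction adjective verb verb conjunction.
Count = 3.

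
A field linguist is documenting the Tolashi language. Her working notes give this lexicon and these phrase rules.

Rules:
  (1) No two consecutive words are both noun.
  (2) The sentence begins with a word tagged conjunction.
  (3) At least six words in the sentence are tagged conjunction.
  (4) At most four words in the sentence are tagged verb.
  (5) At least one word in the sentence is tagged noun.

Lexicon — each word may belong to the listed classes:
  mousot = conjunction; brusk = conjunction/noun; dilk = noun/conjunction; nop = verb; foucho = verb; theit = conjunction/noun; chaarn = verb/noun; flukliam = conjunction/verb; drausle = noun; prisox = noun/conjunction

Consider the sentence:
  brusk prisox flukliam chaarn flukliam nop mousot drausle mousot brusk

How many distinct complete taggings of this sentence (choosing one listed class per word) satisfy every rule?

Candidates per position — 1:brusk {conjunction,noun}; 2:prisox {noun,conjunction}; 3:flukliam {conjunction,verb}; 4:chaarn {verb,noun}; 5:flukliam {conjunction,verb}; 6:nop {verb}; 7:mousot {conjunction}; 8:drausle {noun}; 9:mousot {conjunction}; 10:brusk {conjunction,noun}.
There are 64 candidate sequences in total.
Checking each against the rules leaves 10 sequences.
Count = 10.

10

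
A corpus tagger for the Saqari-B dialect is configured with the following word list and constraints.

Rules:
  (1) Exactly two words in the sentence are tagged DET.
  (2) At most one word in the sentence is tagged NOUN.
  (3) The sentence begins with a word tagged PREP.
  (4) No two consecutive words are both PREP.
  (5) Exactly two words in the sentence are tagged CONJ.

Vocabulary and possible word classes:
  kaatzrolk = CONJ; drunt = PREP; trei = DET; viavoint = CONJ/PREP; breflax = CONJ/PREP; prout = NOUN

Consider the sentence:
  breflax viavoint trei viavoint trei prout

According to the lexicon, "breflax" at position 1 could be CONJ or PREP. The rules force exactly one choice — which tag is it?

PREP

Candidates per position — 1:breflax {CONJ,PREP}; 2:viavoint {CONJ,PREP}; 3:trei {DET}; 4:viavoint {CONJ,PREP}; 5:trei {DET}; 6:prout {NOUN}.
At position 1, choosing CONJ makes rule 3 impossible to satisfy; hence PREP.
At position 2, choosing PREP makes rule 4 impossible to satisfy; hence CONJ.
At position 4, choosing PREP makes rule 5 impossible to satisfy; hence CONJ.
That leaves exactly one tagging: PREP CONJ DET CONJ DET NOUN.
Check: rule 1 satisfied; rule 2 satisfied; rule 3 satisfied; rule 4 satisfied; rule 5 satisfied.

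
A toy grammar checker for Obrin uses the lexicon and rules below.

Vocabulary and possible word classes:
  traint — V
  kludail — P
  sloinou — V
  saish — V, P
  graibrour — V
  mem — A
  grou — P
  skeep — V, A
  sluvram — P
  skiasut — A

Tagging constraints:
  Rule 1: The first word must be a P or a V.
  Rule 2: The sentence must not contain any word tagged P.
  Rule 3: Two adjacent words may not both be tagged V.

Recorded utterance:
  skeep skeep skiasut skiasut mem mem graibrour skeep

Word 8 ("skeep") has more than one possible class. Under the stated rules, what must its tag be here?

Candidates per position — 1:skeep {V,A}; 2:skeep {V,A}; 3:skiasut {A}; 4:skiasut {A}; 5:mem {A}; 6:mem {A}; 7:graibrour {V}; 8:skeep {V,A}.
Position 1: A is ruled out by rule 1; that leaves V.
Position 2: V is ruled out by rule 3; that leaves A.
Position 8: V is ruled out by rule 3; that leaves A.
So the tagging must be: V A A A A A V A.
Check: rule 1 satisfied; rule 2 satisfied; rule 3 satisfied.

A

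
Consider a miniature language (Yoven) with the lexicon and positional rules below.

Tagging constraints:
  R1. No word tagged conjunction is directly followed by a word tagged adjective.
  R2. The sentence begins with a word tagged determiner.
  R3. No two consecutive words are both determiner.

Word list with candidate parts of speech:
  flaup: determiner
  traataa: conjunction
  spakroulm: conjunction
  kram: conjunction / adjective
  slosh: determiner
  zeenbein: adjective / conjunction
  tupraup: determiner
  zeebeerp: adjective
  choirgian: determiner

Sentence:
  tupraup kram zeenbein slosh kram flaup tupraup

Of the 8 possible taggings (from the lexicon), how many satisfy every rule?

Candidates per position — 1:tupraup {determiner}; 2:kram {conjunction,adjective}; 3:zeenbein {adjective,conjunction}; 4:slosh {determiner}; 5:kram {conjunction,adjective}; 6:flaup {determiner}; 7:tupraup {determiner}.
There are 8 candidate sequences in total.
Rule 3 cannot be satisfied by any choice of tags from the lexicon.
So there is no consistent tagging.
Count = 0.

0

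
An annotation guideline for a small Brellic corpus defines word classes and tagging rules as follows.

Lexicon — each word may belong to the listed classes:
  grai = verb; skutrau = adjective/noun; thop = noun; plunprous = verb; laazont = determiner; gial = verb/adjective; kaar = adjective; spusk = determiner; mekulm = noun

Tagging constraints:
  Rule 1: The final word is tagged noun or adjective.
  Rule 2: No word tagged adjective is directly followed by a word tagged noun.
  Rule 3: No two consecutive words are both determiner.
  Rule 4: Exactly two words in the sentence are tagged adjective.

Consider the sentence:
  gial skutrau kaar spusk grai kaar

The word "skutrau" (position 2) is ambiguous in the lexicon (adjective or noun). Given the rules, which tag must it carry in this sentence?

Candidates per position — 1:gial {verb,adjective}; 2:skutrau {adjective,noun}; 3:kaar {adjective}; 4:spusk {determiner}; 5:grai {verb}; 6:kaar {adjective}.
If word 1 were adjective, no tagging could satisfy rule 4; so word 1 is verb.
If word 2 were adjective, no tagging could satisfy rule 4; so word 2 is noun.
That leaves exactly one tagging: verb noun adjective determiner verb adjective.
Checking: rule 1 satisfied; rule 2 satisfied; rule 3 satisfied; rule 4 satisfied.

noun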